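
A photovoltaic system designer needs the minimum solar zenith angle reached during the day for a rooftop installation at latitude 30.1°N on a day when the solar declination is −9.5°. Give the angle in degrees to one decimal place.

39.6°

At local solar noon the hour angle is zero, so the zenith angle is |φ − δ| = |30.1° − (-9.5°)| = 39.6°.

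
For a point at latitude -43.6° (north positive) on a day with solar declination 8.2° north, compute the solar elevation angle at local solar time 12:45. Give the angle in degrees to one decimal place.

Hour angle H = 15° × (12.75 − 12) = 11.25°.
With φ = -43.6°, δ = 8.2°, H = 11.25°: sin φ sin δ = -0.0984, cos φ cos δ cos H = 0.7030, so cos θ_z = 0.6046.
θ_z = arccos(0.6046) = 52.80°, so the elevation is 90° − 52.80° = 37.20°.

37.2°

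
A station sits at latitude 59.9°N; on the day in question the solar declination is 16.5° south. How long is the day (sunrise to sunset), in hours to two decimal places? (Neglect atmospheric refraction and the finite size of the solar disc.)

7.90 hours

The sunset hour angle satisfies cos H_s = −tan φ tan δ = 0.5110, giving H_s = 59.27°.
Day length = 2 H_s / 15° h⁻¹ = 118.54° / 15 = 7.903 h.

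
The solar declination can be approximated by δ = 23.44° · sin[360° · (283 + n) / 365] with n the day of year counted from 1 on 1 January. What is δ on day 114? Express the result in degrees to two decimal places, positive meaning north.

+12.27°

360 × (283 + 114) / 365 = 391.562°; sin(391.562°) = 0.5234.
δ = 23.44 × 0.5234 = 12.268° ≈ +12.27°.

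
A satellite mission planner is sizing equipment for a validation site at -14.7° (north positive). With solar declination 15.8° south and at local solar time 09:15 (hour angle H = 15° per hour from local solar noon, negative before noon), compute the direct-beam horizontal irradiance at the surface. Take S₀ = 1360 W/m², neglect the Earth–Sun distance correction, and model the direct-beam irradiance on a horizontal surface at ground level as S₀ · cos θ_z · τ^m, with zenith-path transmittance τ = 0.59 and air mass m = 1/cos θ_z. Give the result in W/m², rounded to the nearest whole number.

526 W/m²

Hour angle H = 15° × (9.25 − 12) = -41.25°.
cos θ_z = sin(-14.7°) sin(-15.8°) + cos(-14.7°) cos(-15.8°) cos(-41.25°) = 0.0691 + 0.6998 = 0.7689.
Air mass m = 1/cos θ_z = 1/0.7689 = 1.301; τ^m = 0.59^1.301 = 0.5034.
Surface direct beam = 1360 × 0.7689 × 0.5034 = 526.41 W/m².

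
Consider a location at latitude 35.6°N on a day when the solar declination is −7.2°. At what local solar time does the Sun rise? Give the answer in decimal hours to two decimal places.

6.35 h

cos H_s = −tan(35.6°) · tan(-7.2°) = 0.0904, so H_s = arccos(0.0904) = 84.81°.
Sunrise is at 12 − H_s/15 = 12 − 5.654 = 6.346 h local solar time.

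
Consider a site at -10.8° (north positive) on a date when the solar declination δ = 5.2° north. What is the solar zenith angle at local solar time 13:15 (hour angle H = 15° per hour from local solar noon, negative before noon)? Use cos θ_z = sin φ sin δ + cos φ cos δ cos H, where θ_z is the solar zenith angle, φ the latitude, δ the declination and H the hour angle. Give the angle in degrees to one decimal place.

24.6°

Hour angle H = 15° × (13.25 − 12) = 18.75°.
cos θ_z = sin φ sin δ + cos φ cos δ cos H = (-0.1874)(0.0906) + (0.9823)(0.9959)(0.9469) = 0.9093.
θ_z = arccos(0.9093) = 24.59°.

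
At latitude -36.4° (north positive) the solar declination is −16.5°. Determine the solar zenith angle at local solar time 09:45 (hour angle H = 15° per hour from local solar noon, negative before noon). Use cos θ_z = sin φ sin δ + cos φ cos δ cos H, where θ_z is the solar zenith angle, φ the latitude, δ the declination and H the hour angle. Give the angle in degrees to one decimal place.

Hour angle H = 15° × (9.75 − 12) = -33.75°.
cos θ_z = sin(-36.4°) sin(-16.5°) + cos(-36.4°) cos(-16.5°) cos(-33.75°) = 0.1685 + 0.6417 = 0.8102.
θ_z = arccos(0.8102) = 35.88°.

35.9°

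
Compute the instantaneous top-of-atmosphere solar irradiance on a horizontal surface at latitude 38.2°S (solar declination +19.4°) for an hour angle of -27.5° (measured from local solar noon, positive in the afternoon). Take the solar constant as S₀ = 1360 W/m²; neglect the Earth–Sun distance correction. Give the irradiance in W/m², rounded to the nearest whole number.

cos θ_z = sin φ sin δ + cos φ cos δ cos H = (-0.6184)(0.3322) + (0.7859)(0.9432)(0.8870) = 0.4521.
Top-of-atmosphere irradiance = S₀ cos θ_z = 1360 × 0.4521 = 614.86 W/m².

615 W/m²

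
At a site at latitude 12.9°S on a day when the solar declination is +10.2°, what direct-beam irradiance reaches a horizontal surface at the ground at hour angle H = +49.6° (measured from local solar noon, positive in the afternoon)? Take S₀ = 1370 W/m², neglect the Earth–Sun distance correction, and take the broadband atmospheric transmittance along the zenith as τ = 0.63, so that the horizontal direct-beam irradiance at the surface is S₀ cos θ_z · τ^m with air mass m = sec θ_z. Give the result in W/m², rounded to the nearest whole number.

cos θ_z = sin(-12.9°) sin(10.2°) + cos(-12.9°) cos(10.2°) cos(49.60°) = -0.0395 + 0.6218 = 0.5823.
Air mass m = 1/cos θ_z = 1/0.5823 = 1.717; τ^m = 0.63^1.717 = 0.4523.
Surface direct beam = 1370 × 0.5823 × 0.4523 = 360.82 W/m².

361 W/m²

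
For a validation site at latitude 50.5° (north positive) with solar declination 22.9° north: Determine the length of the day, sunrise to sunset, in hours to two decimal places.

16.11 hours

cos H_s = −tan(50.5°) · tan(22.9°) = -0.5124, so H_s = arccos(-0.5124) = 120.82°.
Day length = 2 H_s / 15° h⁻¹ = 241.64° / 15 = 16.109 h.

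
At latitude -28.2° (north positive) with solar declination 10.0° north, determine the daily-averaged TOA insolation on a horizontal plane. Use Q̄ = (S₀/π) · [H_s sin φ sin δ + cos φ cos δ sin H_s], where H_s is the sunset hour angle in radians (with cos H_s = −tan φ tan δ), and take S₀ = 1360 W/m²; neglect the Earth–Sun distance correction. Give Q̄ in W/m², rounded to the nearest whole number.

322 W/m²

cos H_s = −tan(-28.2°) · tan(10.0°) = 0.0945, so H_s = arccos(0.0945) = 84.58°. In radians, H_s = 1.4762.
H_s sin φ sin δ = 1.4762 × -0.4726 × 0.1736 = -0.1211.
cos φ cos δ sin H_s = 0.8813 × 0.9848 × 0.9955 = 0.8640.
Q̄ = (1360/π) × (-0.1211 + 0.8640) = 432.90 × 0.7429 = 321.60 W/m².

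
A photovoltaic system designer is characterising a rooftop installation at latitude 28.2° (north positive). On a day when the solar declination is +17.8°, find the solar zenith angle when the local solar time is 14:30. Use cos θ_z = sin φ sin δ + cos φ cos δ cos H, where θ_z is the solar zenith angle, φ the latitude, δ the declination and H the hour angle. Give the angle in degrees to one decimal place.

Hour angle H = 15° × (14.5 − 12) = 37.50°.
With φ = 28.2°, δ = 17.8°, H = 37.50°: sin φ sin δ = 0.1445, cos φ cos δ cos H = 0.6657, so cos θ_z = 0.8102.
θ_z = arccos(0.8102) = 35.88°.

35.9°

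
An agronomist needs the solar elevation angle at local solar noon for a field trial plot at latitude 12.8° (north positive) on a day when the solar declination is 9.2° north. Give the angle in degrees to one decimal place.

86.4°

At local solar noon the hour angle is zero, so the elevation is 90° − |φ − δ| = 90° − |12.8° − (9.2°)| = 90° − 3.6° = 86.4°.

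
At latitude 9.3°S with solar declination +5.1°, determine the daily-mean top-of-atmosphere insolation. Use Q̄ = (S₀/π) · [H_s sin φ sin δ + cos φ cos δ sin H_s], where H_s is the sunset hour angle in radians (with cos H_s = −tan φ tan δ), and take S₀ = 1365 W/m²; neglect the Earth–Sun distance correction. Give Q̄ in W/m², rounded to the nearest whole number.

417 W/m²

cos H_s = −tan(-9.3°) · tan(5.1°) = 0.0146, so H_s = arccos(0.0146) = 89.16°. In radians, H_s = 1.5561.
H_s sin φ sin δ = 1.5561 × -0.1616 × 0.0889 = -0.0224.
cos φ cos δ sin H_s = 0.9869 × 0.9960 × 0.9999 = 0.9829.
Q̄ = (1365/π) × (-0.0224 + 0.9829) = 434.49 × 0.9605 = 417.33 W/m².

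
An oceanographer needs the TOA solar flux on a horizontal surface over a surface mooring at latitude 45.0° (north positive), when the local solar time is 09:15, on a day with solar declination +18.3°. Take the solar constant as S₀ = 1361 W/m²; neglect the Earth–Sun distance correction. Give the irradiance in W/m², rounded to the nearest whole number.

989 W/m²

Hour angle H = 15° × (9.25 − 12) = -41.25°.
With φ = 45.0°, δ = 18.3°, H = -41.25°: sin φ sin δ = 0.2220, cos φ cos δ cos H = 0.5047, so cos θ_z = 0.7267.
Top-of-atmosphere irradiance = S₀ cos θ_z = 1361 × 0.7267 = 989.04 W/m².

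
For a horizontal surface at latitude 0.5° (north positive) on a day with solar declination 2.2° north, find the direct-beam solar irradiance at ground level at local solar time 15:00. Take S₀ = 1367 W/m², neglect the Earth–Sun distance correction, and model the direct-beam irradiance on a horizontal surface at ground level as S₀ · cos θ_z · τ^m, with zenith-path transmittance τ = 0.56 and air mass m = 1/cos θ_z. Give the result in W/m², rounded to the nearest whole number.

Hour angle H = 15° × (15 − 12) = 45.00°.
With φ = 0.5°, δ = 2.2°, H = 45.00°: sin φ sin δ = 0.0003, cos φ cos δ cos H = 0.7066, so cos θ_z = 0.7069.
Air mass m = 1/cos θ_z = 1/0.7069 = 1.415; τ^m = 0.56^1.415 = 0.4402.
Surface direct beam = 1367 × 0.7069 × 0.4402 = 425.38 W/m².

425 W/m²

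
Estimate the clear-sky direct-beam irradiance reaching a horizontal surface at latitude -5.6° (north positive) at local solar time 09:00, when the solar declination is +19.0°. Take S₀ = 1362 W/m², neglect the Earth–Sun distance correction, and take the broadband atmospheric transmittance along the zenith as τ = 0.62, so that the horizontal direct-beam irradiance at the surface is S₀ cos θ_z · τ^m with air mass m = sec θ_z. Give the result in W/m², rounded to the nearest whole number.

Hour angle H = 15° × (9 − 12) = -45.00°.
cos θ_z = sin(-5.6°) sin(19.0°) + cos(-5.6°) cos(19.0°) cos(-45.00°) = -0.0318 + 0.6654 = 0.6336.
Air mass m = 1/cos θ_z = 1/0.6336 = 1.578; τ^m = 0.62^1.578 = 0.4703.
Surface direct beam = 1362 × 0.6336 × 0.4703 = 405.85 W/m².

406 W/m²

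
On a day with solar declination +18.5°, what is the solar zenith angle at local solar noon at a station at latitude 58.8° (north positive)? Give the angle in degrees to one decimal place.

40.3°

At local solar noon the hour angle is zero, so the zenith angle is |φ − δ| = |58.8° − (18.5°)| = 40.3°.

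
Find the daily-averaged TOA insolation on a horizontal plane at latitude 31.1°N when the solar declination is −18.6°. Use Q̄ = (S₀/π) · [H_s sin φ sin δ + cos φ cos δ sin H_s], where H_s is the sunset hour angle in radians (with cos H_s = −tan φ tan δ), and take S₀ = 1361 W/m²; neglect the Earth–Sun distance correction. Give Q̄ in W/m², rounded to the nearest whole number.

247 W/m²

The sunset hour angle satisfies cos H_s = −tan φ tan δ = 0.2030, giving H_s = 78.29°. In radians, H_s = 1.3664.
H_s sin φ sin δ = 1.3664 × 0.5165 × -0.3190 = -0.2251.
cos φ cos δ sin H_s = 0.8563 × 0.9478 × 0.9792 = 0.7947.
Q̄ = (1361/π) × (-0.2251 + 0.7947) = 433.22 × 0.5696 = 246.76 W/m².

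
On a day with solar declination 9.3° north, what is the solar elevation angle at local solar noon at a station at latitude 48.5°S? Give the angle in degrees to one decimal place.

32.2°

At local solar noon the hour angle is zero, so the elevation is 90° − |φ − δ| = 90° − |-48.5° − (9.3°)| = 90° − 57.8° = 32.2°.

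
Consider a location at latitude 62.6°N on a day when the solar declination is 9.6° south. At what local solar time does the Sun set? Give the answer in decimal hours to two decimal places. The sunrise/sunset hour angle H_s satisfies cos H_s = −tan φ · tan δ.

16.73 h

−tan φ tan δ = −(1.9292)(-0.1691) = 0.3262; H_s = arccos(0.3262) = 70.96°.
Sunset is at 12 + H_s/15 = 12 + 4.731 = 16.731 h local solar time.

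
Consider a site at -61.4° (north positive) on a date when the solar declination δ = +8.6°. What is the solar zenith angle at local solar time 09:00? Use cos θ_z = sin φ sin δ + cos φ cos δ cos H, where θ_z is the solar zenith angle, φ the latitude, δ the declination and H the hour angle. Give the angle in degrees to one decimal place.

78.3°

Hour angle H = 15° × (9 − 12) = -45.00°.
With φ = -61.4°, δ = 8.6°, H = -45.00°: sin φ sin δ = -0.1313, cos φ cos δ cos H = 0.3347, so cos θ_z = 0.2034.
θ_z = arccos(0.2034) = 78.26°.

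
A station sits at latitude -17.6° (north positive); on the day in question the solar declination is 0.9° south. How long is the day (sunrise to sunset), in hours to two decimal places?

−tan φ tan δ = −(-0.3172)(-0.0157) = -0.0050; H_s = arccos(-0.0050) = 90.29°.
Day length = 2 H_s / 15° h⁻¹ = 180.58° / 15 = 12.039 h.

12.04 hours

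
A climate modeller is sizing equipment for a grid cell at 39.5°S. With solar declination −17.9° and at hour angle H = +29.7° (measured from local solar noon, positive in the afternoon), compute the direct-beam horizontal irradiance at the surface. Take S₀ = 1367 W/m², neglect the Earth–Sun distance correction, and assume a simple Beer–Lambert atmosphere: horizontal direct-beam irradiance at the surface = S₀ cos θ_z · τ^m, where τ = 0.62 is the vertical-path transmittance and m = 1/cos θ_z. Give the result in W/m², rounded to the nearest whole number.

cos θ_z = sin φ sin δ + cos φ cos δ cos H = (-0.6361)(-0.3074) + (0.7716)(0.9516)(0.8686) = 0.8333.
Air mass m = 1/cos θ_z = 1/0.8333 = 1.200; τ^m = 0.62^1.200 = 0.5635.
Surface direct beam = 1367 × 0.8333 × 0.5635 = 641.89 W/m².

642 W/m²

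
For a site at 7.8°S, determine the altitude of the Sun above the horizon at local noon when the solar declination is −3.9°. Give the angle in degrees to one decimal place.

At local solar noon the hour angle is zero, so the elevation is 90° − |φ − δ| = 90° − |-7.8° − (-3.9°)| = 90° − 3.9° = 86.1°.

86.1°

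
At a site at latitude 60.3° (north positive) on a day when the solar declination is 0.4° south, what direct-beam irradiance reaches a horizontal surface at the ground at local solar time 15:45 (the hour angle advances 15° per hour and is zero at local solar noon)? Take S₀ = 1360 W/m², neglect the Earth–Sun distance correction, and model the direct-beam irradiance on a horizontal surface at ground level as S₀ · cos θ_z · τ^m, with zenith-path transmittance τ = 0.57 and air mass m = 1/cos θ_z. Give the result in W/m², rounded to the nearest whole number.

45 W/m²

Hour angle H = 15° × (15.75 − 12) = 56.25°.
cos θ_z = sin(60.3°) sin(-0.4°) + cos(60.3°) cos(-0.4°) cos(56.25°) = -0.0061 + 0.2753 = 0.2692.
Air mass m = 1/cos θ_z = 1/0.2692 = 3.715; τ^m = 0.57^3.715 = 0.1239.
Surface direct beam = 1360 × 0.2692 × 0.1239 = 45.36 W/m².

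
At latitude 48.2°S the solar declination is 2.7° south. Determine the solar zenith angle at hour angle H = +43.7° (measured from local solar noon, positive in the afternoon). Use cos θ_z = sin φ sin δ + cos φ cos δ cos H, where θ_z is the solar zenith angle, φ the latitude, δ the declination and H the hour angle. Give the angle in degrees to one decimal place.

58.9°

cos θ_z = sin(-48.2°) sin(-2.7°) + cos(-48.2°) cos(-2.7°) cos(43.70°) = 0.0351 + 0.4813 = 0.5164.
θ_z = arccos(0.5164) = 58.91°.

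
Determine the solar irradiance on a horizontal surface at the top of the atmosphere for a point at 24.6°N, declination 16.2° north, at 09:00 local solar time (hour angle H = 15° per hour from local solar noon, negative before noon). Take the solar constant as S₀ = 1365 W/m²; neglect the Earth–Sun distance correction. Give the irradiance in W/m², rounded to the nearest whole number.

1001 W/m²

Hour angle H = 15° × (9 − 12) = -45.00°.
With φ = 24.6°, δ = 16.2°, H = -45.00°: sin φ sin δ = 0.1161, cos φ cos δ cos H = 0.6174, so cos θ_z = 0.7335.
Top-of-atmosphere irradiance = S₀ cos θ_z = 1365 × 0.7335 = 1001.23 W/m².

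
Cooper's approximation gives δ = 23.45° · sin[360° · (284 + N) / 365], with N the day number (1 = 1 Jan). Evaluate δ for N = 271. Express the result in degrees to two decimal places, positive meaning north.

-3.02°

360 × (284 + 271) / 365 = 547.397°; sin(547.397°) = -0.1287.
δ = 23.45 × -0.1287 = -3.018° ≈ -3.02°.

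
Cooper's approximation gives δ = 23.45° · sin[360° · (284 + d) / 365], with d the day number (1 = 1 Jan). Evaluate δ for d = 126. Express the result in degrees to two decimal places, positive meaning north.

360 × (284 + 126) / 365 = 404.384°; sin(404.384°) = 0.6995.
δ = 23.45 × 0.6995 = 16.403° ≈ +16.40°.

+16.40°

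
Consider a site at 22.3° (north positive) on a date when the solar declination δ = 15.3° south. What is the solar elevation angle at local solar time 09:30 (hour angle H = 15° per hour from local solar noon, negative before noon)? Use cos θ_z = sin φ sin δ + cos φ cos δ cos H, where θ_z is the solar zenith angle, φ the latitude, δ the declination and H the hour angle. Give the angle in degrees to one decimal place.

37.4°

Hour angle H = 15° × (9.5 − 12) = -37.50°.
cos θ_z = sin(22.3°) sin(-15.3°) + cos(22.3°) cos(-15.3°) cos(-37.50°) = -0.1001 + 0.7080 = 0.6079.
θ_z = arccos(0.6079) = 52.56°, so the elevation is 90° − 52.56° = 37.44°.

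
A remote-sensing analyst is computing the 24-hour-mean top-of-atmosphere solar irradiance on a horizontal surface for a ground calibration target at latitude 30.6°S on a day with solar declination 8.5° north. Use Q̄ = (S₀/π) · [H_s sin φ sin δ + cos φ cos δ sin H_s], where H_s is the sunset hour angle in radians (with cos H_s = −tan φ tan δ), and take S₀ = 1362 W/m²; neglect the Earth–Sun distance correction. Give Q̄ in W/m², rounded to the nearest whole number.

319 W/m²

−tan φ tan δ = −(-0.5914)(0.1495) = 0.0884; H_s = arccos(0.0884) = 84.93°. In radians, H_s = 1.4823.
H_s sin φ sin δ = 1.4823 × -0.5090 × 0.1478 = -0.1115.
cos φ cos δ sin H_s = 0.8607 × 0.9890 × 0.9961 = 0.8479.
Q̄ = (1362/π) × (-0.1115 + 0.8479) = 433.54 × 0.7364 = 319.26 W/m².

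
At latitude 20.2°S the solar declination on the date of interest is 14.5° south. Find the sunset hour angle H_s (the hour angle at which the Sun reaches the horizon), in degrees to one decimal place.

95.5°

−tan φ tan δ = −(-0.3679)(-0.2586) = -0.0951; H_s = arccos(-0.0951) = 95.46°.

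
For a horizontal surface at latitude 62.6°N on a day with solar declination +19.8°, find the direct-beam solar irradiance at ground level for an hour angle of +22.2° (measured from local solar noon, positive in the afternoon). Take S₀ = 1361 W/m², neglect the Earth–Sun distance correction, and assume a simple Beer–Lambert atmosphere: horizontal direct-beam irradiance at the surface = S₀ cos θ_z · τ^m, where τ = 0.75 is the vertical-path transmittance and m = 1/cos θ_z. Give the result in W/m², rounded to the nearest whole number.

634 W/m²

With φ = 62.6°, δ = 19.8°, H = 22.20°: sin φ sin δ = 0.3007, cos φ cos δ cos H = 0.4009, so cos θ_z = 0.7016.
Air mass m = 1/cos θ_z = 1/0.7016 = 1.425; τ^m = 0.75^1.425 = 0.6637.
Surface direct beam = 1361 × 0.7016 × 0.6637 = 633.75 W/m².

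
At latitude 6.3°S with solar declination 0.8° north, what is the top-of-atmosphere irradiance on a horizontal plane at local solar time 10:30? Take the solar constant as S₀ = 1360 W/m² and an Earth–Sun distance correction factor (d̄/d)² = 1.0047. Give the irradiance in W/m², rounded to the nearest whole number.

1253 W/m²

Hour angle H = 15° × (10.5 − 12) = -22.50°.
cos θ_z = sin(-6.3°) sin(0.8°) + cos(-6.3°) cos(0.8°) cos(-22.50°) = -0.0015 + 0.9182 = 0.9167.
Top-of-atmosphere irradiance = S₀ (d̄/d)² cos θ_z = 1360 × 1.0047 × 0.9167 = 1252.57 W/m².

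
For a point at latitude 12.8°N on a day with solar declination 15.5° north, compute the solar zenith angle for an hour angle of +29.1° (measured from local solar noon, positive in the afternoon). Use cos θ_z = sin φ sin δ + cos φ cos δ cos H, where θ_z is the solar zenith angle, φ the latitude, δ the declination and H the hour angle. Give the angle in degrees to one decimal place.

28.3°

cos θ_z = sin(12.8°) sin(15.5°) + cos(12.8°) cos(15.5°) cos(29.10°) = 0.0592 + 0.8211 = 0.8803.
θ_z = arccos(0.8803) = 28.32°.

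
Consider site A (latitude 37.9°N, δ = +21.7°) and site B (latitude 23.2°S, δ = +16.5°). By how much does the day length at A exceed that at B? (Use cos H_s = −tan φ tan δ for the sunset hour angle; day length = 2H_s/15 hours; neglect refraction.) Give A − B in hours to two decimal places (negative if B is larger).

A: H_s = arccos(−tan 37.9° · tan 21.7°) = 108.05°, so 2H_s/15 = 14.4067 h.
B: H_s = arccos(−tan -23.2° · tan 16.5°) = 82.71°, so 2H_s/15 = 11.0280 h.
A − B = 14.4067 − 11.0280 = 3.3787 h.

+3.38 h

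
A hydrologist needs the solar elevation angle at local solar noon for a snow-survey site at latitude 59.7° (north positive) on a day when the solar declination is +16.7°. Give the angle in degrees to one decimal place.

47.0°

At local solar noon the hour angle is zero, so the elevation is 90° − |φ − δ| = 90° − |59.7° − (16.7°)| = 90° − 43.0° = 47.0°.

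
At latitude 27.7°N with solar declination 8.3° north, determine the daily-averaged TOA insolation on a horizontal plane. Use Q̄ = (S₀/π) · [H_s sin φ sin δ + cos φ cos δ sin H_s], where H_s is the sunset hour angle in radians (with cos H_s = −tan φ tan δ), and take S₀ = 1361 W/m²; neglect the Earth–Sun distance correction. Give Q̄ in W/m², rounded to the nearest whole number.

The sunset hour angle satisfies cos H_s = −tan φ tan δ = -0.0766, giving H_s = 94.39°. In radians, H_s = 1.6474.
H_s sin φ sin δ = 1.6474 × 0.4648 × 0.1444 = 0.1106.
cos φ cos δ sin H_s = 0.8854 × 0.9895 × 0.9971 = 0.8736.
Q̄ = (1361/π) × (0.1106 + 0.8736) = 433.22 × 0.9842 = 426.38 W/m².

426 W/m²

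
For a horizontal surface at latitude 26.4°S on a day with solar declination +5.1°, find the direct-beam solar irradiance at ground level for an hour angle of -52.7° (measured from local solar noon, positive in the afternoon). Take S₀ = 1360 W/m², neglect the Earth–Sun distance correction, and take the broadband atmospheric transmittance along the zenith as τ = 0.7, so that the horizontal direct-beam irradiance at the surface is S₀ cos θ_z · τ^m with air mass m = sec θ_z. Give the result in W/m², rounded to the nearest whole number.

With φ = -26.4°, δ = 5.1°, H = -52.70°: sin φ sin δ = -0.0395, cos φ cos δ cos H = 0.5406, so cos θ_z = 0.5011.
Air mass m = 1/cos θ_z = 1/0.5011 = 1.996; τ^m = 0.7^1.996 = 0.4907.
Surface direct beam = 1360 × 0.5011 × 0.4907 = 334.41 W/m².

334 W/m²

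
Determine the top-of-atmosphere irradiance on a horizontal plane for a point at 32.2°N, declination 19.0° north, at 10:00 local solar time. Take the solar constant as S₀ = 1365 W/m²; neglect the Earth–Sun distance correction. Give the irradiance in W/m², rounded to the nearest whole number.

Hour angle H = 15° × (10 − 12) = -30.00°.
With φ = 32.2°, δ = 19.0°, H = -30.00°: sin φ sin δ = 0.1735, cos φ cos δ cos H = 0.6929, so cos θ_z = 0.8664.
Top-of-atmosphere irradiance = S₀ cos θ_z = 1365 × 0.8664 = 1182.64 W/m².

1183 W/m²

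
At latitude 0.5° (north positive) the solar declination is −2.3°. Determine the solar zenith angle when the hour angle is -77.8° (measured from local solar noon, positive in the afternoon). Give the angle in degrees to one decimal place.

cos θ_z = sin φ sin δ + cos φ cos δ cos H = (0.0087)(-0.0401) + (1.0000)(0.9992)(0.2113) = 0.2108.
θ_z = arccos(0.2108) = 77.83°.

77.8°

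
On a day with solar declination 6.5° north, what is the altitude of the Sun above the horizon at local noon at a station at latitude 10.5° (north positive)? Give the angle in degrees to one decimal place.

At local solar noon the hour angle is zero, so the elevation is 90° − |φ − δ| = 90° − |10.5° − (6.5°)| = 90° − 4.0° = 86.0°.

86.0°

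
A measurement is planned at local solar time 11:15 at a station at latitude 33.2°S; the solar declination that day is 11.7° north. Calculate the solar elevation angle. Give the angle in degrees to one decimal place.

Hour angle H = 15° × (11.25 − 12) = -11.25°.
cos θ_z = sin φ sin δ + cos φ cos δ cos H = (-0.5476)(0.2028) + (0.8368)(0.9792)(0.9808) = 0.6926.
θ_z = arccos(0.6926) = 46.16°, so the elevation is 90° − 46.16° = 43.84°.

43.8°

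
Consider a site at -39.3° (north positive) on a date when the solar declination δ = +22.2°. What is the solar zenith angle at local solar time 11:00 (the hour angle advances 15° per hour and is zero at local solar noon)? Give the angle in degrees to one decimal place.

Hour angle H = 15° × (11 − 12) = -15.00°.
cos θ_z = sin φ sin δ + cos φ cos δ cos H = (-0.6334)(0.3778) + (0.7738)(0.9259)(0.9659) = 0.4527.
θ_z = arccos(0.4527) = 63.08°.

63.1°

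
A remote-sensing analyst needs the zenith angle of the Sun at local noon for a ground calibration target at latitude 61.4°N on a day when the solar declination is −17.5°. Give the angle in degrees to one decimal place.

At local solar noon the hour angle is zero, so the zenith angle is |φ − δ| = |61.4° − (-17.5°)| = 78.9°.

78.9°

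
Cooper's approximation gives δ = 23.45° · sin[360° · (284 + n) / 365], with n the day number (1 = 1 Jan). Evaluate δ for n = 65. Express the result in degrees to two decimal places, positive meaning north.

360 × (284 + 65) / 365 = 344.219°; sin(344.219°) = -0.2720.
δ = 23.45 × -0.2720 = -6.378° ≈ -6.38°.

-6.38°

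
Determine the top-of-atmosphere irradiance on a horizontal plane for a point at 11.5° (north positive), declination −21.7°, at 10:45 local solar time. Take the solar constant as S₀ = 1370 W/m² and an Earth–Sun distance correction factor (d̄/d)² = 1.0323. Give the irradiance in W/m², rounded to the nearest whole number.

Hour angle H = 15° × (10.75 − 12) = -18.75°.
With φ = 11.5°, δ = -21.7°, H = -18.75°: sin φ sin δ = -0.0737, cos φ cos δ cos H = 0.8622, so cos θ_z = 0.7885.
Top-of-atmosphere irradiance = S₀ (d̄/d)² cos θ_z = 1370 × 1.0323 × 0.7885 = 1115.14 W/m².

1115 W/m²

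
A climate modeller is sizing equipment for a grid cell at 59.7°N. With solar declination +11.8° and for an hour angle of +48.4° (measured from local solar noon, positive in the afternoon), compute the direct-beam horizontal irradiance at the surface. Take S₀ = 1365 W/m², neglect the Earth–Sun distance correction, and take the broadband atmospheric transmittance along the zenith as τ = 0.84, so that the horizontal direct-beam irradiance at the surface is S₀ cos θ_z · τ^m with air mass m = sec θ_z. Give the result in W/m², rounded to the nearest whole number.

487 W/m²

cos θ_z = sin φ sin δ + cos φ cos δ cos H = (0.8634)(0.2045) + (0.5045)(0.9789)(0.6639) = 0.5044.
Air mass m = 1/cos θ_z = 1/0.5044 = 1.983; τ^m = 0.84^1.983 = 0.7077.
Surface direct beam = 1365 × 0.5044 × 0.7077 = 487.26 W/m².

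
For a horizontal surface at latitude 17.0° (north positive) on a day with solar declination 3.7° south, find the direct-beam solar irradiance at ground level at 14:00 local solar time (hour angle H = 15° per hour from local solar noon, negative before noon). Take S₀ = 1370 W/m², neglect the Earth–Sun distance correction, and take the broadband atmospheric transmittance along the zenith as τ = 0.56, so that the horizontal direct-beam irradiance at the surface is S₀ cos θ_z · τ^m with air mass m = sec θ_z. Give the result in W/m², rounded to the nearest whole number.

540 W/m²

Hour angle H = 15° × (14 − 12) = 30.00°.
cos θ_z = sin(17.0°) sin(-3.7°) + cos(17.0°) cos(-3.7°) cos(30.00°) = -0.0189 + 0.8265 = 0.8076.
Air mass m = 1/cos θ_z = 1/0.8076 = 1.238; τ^m = 0.56^1.238 = 0.4878.
Surface direct beam = 1370 × 0.8076 × 0.4878 = 539.71 W/m².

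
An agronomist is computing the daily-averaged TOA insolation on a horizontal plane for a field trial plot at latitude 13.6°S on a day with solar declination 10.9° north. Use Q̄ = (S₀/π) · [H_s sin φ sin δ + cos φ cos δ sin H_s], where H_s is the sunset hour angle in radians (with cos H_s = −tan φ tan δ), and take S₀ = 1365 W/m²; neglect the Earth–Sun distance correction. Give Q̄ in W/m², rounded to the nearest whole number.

The sunset hour angle satisfies cos H_s = −tan φ tan δ = 0.0466, giving H_s = 87.33°. In radians, H_s = 1.5242.
H_s sin φ sin δ = 1.5242 × -0.2351 × 0.1891 = -0.0678.
cos φ cos δ sin H_s = 0.9720 × 0.9820 × 0.9989 = 0.9535.
Q̄ = (1365/π) × (-0.0678 + 0.9535) = 434.49 × 0.8857 = 384.83 W/m².

385 W/m²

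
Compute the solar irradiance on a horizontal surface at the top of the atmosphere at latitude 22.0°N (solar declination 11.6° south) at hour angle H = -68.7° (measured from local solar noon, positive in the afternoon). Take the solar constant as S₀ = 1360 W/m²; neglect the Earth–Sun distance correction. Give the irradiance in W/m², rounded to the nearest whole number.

346 W/m²

cos θ_z = sin(22.0°) sin(-11.6°) + cos(22.0°) cos(-11.6°) cos(-68.70°) = -0.0753 + 0.3299 = 0.2546.
Top-of-atmosphere irradiance = S₀ cos θ_z = 1360 × 0.2546 = 346.26 W/m².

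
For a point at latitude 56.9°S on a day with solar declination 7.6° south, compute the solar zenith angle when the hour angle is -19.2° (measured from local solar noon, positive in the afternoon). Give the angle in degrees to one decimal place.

With φ = -56.9°, δ = -7.6°, H = -19.20°: sin φ sin δ = 0.1108, cos φ cos δ cos H = 0.5112, so cos θ_z = 0.6220.
θ_z = arccos(0.6220) = 51.54°.

51.5°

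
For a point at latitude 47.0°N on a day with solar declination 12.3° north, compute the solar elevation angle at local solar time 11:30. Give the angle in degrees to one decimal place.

54.7°

Hour angle H = 15° × (11.5 − 12) = -7.50°.
cos θ_z = sin(47.0°) sin(12.3°) + cos(47.0°) cos(12.3°) cos(-7.50°) = 0.1558 + 0.6606 = 0.8164.
θ_z = arccos(0.8164) = 35.27°, so the elevation is 90° − 35.27° = 54.73°.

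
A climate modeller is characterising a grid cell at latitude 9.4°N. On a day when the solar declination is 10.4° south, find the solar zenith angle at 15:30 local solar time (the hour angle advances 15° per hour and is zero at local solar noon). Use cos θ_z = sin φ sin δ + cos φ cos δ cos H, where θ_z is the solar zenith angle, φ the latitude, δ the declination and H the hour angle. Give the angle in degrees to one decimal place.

Hour angle H = 15° × (15.5 − 12) = 52.50°.
With φ = 9.4°, δ = -10.4°, H = 52.50°: sin φ sin δ = -0.0295, cos φ cos δ cos H = 0.5907, so cos θ_z = 0.5612.
θ_z = arccos(0.5612) = 55.86°.

55.9°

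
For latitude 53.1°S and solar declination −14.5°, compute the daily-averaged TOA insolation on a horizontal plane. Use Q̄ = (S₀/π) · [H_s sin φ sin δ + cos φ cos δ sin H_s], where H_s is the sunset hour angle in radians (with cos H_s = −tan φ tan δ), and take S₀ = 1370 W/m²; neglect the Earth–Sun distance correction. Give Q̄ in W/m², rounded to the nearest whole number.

The sunset hour angle satisfies cos H_s = −tan φ tan δ = -0.3444, giving H_s = 110.15°. In radians, H_s = 1.9225.
H_s sin φ sin δ = 1.9225 × -0.7997 × -0.2504 = 0.3850.
cos φ cos δ sin H_s = 0.6004 × 0.9681 × 0.9388 = 0.5457.
Q̄ = (1370/π) × (0.3850 + 0.5457) = 436.08 × 0.9307 = 405.86 W/m².

406 W/m²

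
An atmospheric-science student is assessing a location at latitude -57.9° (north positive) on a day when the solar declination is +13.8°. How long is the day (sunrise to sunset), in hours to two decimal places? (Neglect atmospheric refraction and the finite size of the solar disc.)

8.93 hours

cos H_s = −tan(-57.9°) · tan(13.8°) = 0.3916, so H_s = arccos(0.3916) = 66.95°.
Day length = 2 H_s / 15° h⁻¹ = 133.90° / 15 = 8.927 h.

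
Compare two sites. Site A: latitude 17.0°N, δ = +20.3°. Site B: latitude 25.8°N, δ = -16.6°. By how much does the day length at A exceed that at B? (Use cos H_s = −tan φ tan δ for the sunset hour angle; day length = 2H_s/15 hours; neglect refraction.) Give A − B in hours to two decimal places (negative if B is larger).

A: H_s = arccos(−tan 17.0° · tan 20.3°) = 96.49°, so 2H_s/15 = 12.8653 h.
B: H_s = arccos(−tan 25.8° · tan -16.6°) = 81.71°, so 2H_s/15 = 10.8947 h.
A − B = 12.8653 − 10.8947 = 1.9706 h.

+1.97 h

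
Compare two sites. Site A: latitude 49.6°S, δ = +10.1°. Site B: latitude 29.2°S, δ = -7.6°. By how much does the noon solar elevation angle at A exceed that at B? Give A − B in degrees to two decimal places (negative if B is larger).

A: 90° − |-49.6 − (10.1)| = 30.30°.
B: 90° − |-29.2 − (-7.6)| = 68.40°.
A − B = 30.30 − 68.40 = -38.10°.

-38.10°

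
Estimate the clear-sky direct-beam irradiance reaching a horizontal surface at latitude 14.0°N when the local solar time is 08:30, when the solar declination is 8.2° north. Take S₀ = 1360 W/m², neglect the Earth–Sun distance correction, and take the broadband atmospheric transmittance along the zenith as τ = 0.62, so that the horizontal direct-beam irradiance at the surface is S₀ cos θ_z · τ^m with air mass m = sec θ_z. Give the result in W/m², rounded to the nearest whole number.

Hour angle H = 15° × (8.5 − 12) = -52.50°.
cos θ_z = sin φ sin δ + cos φ cos δ cos H = (0.2419)(0.1426) + (0.9703)(0.9898)(0.6088) = 0.6192.
Air mass m = 1/cos θ_z = 1/0.6192 = 1.615; τ^m = 0.62^1.615 = 0.4621.
Surface direct beam = 1360 × 0.6192 × 0.4621 = 389.14 W/m².

389 W/m²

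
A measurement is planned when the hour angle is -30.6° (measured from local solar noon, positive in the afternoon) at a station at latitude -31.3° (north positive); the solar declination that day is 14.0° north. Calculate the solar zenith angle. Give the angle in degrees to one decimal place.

54.0°

cos θ_z = sin φ sin δ + cos φ cos δ cos H = (-0.5195)(0.2419) + (0.8545)(0.9703)(0.8607) = 0.5880.
θ_z = arccos(0.5880) = 53.98°.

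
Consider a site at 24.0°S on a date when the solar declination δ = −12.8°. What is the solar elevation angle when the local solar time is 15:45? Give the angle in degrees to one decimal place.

35.8°

Hour angle H = 15° × (15.75 − 12) = 56.25°.
cos θ_z = sin(-24.0°) sin(-12.8°) + cos(-24.0°) cos(-12.8°) cos(56.25°) = 0.0901 + 0.4949 = 0.5850.
θ_z = arccos(0.5850) = 54.20°, so the elevation is 90° − 54.20° = 35.80°.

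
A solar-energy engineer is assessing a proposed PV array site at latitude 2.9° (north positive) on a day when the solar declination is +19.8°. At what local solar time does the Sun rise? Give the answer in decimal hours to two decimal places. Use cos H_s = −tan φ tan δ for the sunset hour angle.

The sunset hour angle satisfies cos H_s = −tan φ tan δ = -0.0182, giving H_s = 91.04°.
Sunrise is at 12 − H_s/15 = 12 − 6.069 = 5.931 h local solar time.

5.93 h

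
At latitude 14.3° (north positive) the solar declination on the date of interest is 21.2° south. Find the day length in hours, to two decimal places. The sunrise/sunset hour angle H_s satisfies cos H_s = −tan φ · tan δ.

11.24 hours

−tan φ tan δ = −(0.2549)(-0.3879) = 0.0989; H_s = arccos(0.0989) = 84.32°.
Day length = 2 H_s / 15° h⁻¹ = 168.64° / 15 = 11.243 h.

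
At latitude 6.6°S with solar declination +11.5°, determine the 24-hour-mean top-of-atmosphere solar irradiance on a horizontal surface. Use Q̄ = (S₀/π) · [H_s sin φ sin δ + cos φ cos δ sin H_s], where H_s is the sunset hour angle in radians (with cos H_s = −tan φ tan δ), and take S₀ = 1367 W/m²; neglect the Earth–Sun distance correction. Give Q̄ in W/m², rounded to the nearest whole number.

408 W/m²

cos H_s = −tan(-6.6°) · tan(11.5°) = 0.0235, so H_s = arccos(0.0235) = 88.65°. In radians, H_s = 1.5472.
H_s sin φ sin δ = 1.5472 × -0.1149 × 0.1994 = -0.0354.
cos φ cos δ sin H_s = 0.9934 × 0.9799 × 0.9997 = 0.9731.
Q̄ = (1367/π) × (-0.0354 + 0.9731) = 435.13 × 0.9377 = 408.02 W/m².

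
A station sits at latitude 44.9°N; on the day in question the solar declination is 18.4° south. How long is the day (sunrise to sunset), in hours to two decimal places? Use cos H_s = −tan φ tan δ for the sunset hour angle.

The sunset hour angle satisfies cos H_s = −tan φ tan δ = 0.3315, giving H_s = 70.64°.
Day length = 2 H_s / 15° h⁻¹ = 141.28° / 15 = 9.419 h.

9.42 hours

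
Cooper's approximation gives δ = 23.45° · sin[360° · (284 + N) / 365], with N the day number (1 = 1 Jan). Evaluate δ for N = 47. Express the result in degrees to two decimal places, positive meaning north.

360 × (284 + 47) / 365 = 326.466°; sin(326.466°) = -0.5524.
δ = 23.45 × -0.5524 = -12.954° ≈ -12.95°.

-12.95°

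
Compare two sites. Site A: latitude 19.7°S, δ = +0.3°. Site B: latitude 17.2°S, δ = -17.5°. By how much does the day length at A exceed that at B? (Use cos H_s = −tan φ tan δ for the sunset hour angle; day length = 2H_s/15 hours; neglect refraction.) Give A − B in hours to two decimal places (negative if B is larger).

A: H_s = arccos(−tan -19.7° · tan 0.3°) = 89.89°, so 2H_s/15 = 11.9853 h.
B: H_s = arccos(−tan -17.2° · tan -17.5°) = 95.60°, so 2H_s/15 = 12.7467 h.
A − B = 11.9853 − 12.7467 = -0.7614 h.

-0.76 h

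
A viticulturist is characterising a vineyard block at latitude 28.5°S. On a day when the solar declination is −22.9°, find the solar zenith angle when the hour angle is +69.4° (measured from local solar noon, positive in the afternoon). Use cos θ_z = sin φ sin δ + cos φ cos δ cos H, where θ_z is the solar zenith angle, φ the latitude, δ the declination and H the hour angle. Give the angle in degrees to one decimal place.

With φ = -28.5°, δ = -22.9°, H = 69.40°: sin φ sin δ = 0.1857, cos φ cos δ cos H = 0.2848, so cos θ_z = 0.4705.
θ_z = arccos(0.4705) = 61.93°.

61.9°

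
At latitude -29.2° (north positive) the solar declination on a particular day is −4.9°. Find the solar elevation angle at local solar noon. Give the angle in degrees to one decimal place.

At local solar noon the hour angle is zero, so the elevation is 90° − |φ − δ| = 90° − |-29.2° − (-4.9°)| = 90° − 24.3° = 65.7°.

65.7°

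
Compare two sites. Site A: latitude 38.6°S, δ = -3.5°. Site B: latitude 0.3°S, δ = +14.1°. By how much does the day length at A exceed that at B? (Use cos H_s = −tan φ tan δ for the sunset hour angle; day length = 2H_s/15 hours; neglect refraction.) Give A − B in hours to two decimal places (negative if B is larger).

A: H_s = arccos(−tan -38.6° · tan -3.5°) = 92.80°, so 2H_s/15 = 12.3733 h.
B: H_s = arccos(−tan -0.3° · tan 14.1°) = 89.92°, so 2H_s/15 = 11.9893 h.
A − B = 12.3733 − 11.9893 = 0.3840 h.

+0.38 h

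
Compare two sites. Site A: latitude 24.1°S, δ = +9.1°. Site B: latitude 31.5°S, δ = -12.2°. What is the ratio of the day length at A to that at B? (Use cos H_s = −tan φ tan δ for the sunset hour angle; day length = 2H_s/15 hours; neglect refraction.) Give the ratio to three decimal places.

A: H_s = arccos(−tan -24.1° · tan 9.1°) = 85.89°, so 2H_s/15 = 11.4520 h.
B: H_s = arccos(−tan -31.5° · tan -12.2°) = 97.61°, so 2H_s/15 = 13.0147 h.
Ratio A/B = 11.4520 / 13.0147 = 0.8799.

0.880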